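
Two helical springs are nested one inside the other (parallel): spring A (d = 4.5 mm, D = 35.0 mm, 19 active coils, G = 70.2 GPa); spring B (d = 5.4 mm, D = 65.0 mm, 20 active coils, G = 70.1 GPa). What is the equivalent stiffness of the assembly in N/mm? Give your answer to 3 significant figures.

5.77 N/mm

k_A = Gd⁴/(8D³N_a) = (70.2×10³)(4.5⁴)/(8·35.0³·19) = 4.4171 N/mm
k_B = Gd⁴/(8D³N_a) = (70.1×10³)(5.4⁴)/(8·65.0³·20) = 1.3565 N/mm
Parallel: k_eq = 4.4171 + 1.3565 = 5.7737 N/mm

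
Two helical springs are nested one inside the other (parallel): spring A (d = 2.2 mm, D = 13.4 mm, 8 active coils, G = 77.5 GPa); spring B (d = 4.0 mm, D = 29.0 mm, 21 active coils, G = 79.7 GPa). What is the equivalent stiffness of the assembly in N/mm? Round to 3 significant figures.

k_A = Gd⁴/(8D³N_a) = (77.5×10³)(2.2⁴)/(8·13.4³·8) = 11.79 N/mm
k_B = Gd⁴/(8D³N_a) = (79.7×10³)(4.0⁴)/(8·29.0³·21) = 4.9796 N/mm
Parallel: k_eq = 11.79 + 4.9796 = 16.769 N/mm

16.8 N/mm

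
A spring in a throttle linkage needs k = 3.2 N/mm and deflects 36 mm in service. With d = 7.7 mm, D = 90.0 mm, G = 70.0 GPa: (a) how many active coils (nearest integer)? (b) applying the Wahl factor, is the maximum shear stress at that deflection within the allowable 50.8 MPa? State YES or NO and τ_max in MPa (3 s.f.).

(a) 13 coils; (b) NO, τ_max = 65.9 MPa

N_a = Gd⁴/(8D³k) = (70.0×10³)(7.7⁴)/(8·90.0³·3.2) = 13.19 → N_a = 13
Actual rate k = Gd⁴/(8D³·13) = 3.2456 N/mm
Working load F = kδ = 3.2456·36 = 116.84 N
C = 90.0/7.7 = 11.6883; K_W = (4C−1)/(4C−4)+0.615/C = 1.1228
τ_max = K_W·8FD/(πd³) = 1.1228·58.656 = 65.858 MPa
τ_max > 50.8 MPa → exceeds allowable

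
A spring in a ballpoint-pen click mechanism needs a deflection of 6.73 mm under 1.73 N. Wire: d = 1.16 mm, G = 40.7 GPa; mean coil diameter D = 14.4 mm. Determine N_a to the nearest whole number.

12

Required rate k = F/δ = 1.73/6.73 = 0.25706 N/mm
N_a = Gd⁴/(8D³k) = (40.7×10³ × 1.16⁴)/(8 × 14.4³ × 0.25706)
    = 73693 / 6140.57 = 12 → 12 coils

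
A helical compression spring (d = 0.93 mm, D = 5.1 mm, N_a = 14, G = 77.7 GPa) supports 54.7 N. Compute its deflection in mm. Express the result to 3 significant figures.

k = Gd⁴/(8D³N_a) = (77.7×10³)(0.93⁴)/(8·5.1³·14) = 3.9122 N/mm
δ = F/k = 54.7 / 3.9122 = 13.982 mm

14.0 mm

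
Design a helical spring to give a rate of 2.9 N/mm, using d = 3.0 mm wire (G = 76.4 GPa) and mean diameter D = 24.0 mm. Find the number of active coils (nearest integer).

19

N_a = Gd⁴/(8D³k) = (76.4×10³ × 3.0⁴)/(8 × 24.0³ × 2.9)
    = 6.1884e+06 / 320717 = 19.3 → 19 coils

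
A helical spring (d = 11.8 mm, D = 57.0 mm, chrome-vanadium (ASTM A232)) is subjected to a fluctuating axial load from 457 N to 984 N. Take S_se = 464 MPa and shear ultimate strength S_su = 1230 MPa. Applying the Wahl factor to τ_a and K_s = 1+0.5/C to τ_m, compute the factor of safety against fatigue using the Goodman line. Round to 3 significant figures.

C = D/d = 57.0/11.8 = 4.8305; K_W = (4C−1)/(4C−4)+0.615/C = 1.3231; K_s = 1+0.5/C = 1.1035
F_a = (F_max−F_min)/2 = 263.5 N; F_m = (F_max+F_min)/2 = 720.5 N
τ_a = K_W·8F_aD/(πd³) = 1.3231 × 23.278 = 30.8 MPa
τ_m = K_s·8F_mD/(πd³) = 1.1035 × 63.651 = 70.239 MPa
Goodman: 1/n_f = τ_a/S_se + τ_m/S_su = 30.8/464 + 70.239/1230 = 0.06638 + 0.05710 = 0.12348
n_f = 1/0.12348 = 8.098

8.10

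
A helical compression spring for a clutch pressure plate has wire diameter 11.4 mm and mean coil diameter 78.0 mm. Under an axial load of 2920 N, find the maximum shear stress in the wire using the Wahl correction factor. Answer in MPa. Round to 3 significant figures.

477 MPa

Spring index C = D/d = 78.0/11.4 = 6.8421
K_W = (4C−1)/(4C−4) + 0.615/C = 26.368/23.368 + 0.0899 = 1.2183
τ₀ = 8FD/(πd³) = 8·2920·78.0/(π·11.4³) = 1.82208e+06/4654.4 = 391.47 MPa
τ_max = K·τ₀ = 1.2183 × 391.47 = 476.92 MPa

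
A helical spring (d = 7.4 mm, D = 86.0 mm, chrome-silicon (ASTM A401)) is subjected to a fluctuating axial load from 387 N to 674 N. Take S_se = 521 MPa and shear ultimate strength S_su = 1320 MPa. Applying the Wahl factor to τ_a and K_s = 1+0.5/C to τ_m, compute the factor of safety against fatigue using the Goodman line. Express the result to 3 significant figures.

C = D/d = 86.0/7.4 = 11.6216; K_W = (4C−1)/(4C−4)+0.615/C = 1.1235; K_s = 1+0.5/C = 1.0430
F_a = (F_max−F_min)/2 = 143.5 N; F_m = (F_max+F_min)/2 = 530.5 N
τ_a = K_W·8F_aD/(πd³) = 1.1235 × 77.552 = 87.132 MPa
τ_m = K_s·8F_mD/(πd³) = 1.0430 × 286.7 = 299.04 MPa
Goodman: 1/n_f = τ_a/S_se + τ_m/S_su = 87.132/521 + 299.04/1320 = 0.16724 + 0.22654 = 0.39378
n_f = 1/0.39378 = 2.539

2.54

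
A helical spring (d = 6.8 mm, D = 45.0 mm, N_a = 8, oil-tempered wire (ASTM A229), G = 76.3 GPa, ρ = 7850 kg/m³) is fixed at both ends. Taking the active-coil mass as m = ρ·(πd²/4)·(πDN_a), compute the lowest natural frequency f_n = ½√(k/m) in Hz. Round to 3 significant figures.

k = Gd⁴/(8D³N_a) = (76.3×10³)(6.8⁴)/(8·45.0³·8) = 27.973 N/mm = 27973 N/m
Wire length L = πDN_a = π·45.0·8 = 1131 mm
m = ρ·(πd²/4)·L = 7850 × 36.317×10⁻⁶ m² × 1.131 m = 0.32243 kg
f_n = ½√(k/m) = 0.5·√(27973/0.32243) = 0.5·√(86759) = 147.27 Hz

147 Hz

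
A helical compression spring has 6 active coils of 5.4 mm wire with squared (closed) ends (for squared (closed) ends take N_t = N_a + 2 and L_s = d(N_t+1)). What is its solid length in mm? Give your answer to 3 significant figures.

48.6 mm

squared (closed) ends: N_t = N_a + 2 = 6 + 2 = 8
L_s = d·(N_t+1) = 5.4 × 9 = 48.6 mm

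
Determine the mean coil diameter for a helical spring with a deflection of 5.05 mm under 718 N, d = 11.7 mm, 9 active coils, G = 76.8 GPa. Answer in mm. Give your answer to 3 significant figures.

52.0 mm

Required rate k = F/δ = 718/5.05 = 142.18 N/mm
D = (Gd⁴/(8N_a·k))^(1/3) = (76.8×10³·11.7⁴/(8·9·142.18))^(1/3)
  = (140585)^(1/3) = 51.9972 mm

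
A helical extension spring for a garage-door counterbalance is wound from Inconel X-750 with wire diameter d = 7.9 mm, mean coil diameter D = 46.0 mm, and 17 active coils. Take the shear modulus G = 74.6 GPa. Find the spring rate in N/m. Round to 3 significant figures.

22000 N/m

k = Gd⁴/(8D³N_a) = (74.6×10³ × 7.9⁴) / (8 × 46.0³ × 17)
  = 2.90568e+08 / 1.32377e+07 = 21.95 N/mm = 21950 N/m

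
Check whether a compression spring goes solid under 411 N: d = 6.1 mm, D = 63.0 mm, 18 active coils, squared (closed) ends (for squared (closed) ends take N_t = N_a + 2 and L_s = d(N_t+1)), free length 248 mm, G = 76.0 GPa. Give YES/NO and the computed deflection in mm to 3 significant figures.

YES, δ = 141 mm

k = Gd⁴/(8D³N_a) = (76.0×10³)(6.1⁴)/(8·63.0³·18) = 2.9225 N/mm
N_t = 20; L_s = 6.1·21 = 128.1 mm; δ_solid = L₀ − L_s = 248 − 128.1 = 119.9 mm
δ = F/k = 411/2.9225 = 140.63 mm
δ ≥ δ_solid → spring goes solid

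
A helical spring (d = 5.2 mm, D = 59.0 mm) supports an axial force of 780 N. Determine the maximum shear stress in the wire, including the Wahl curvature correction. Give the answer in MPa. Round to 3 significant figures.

Spring index C = D/d = 59.0/5.2 = 11.3462
K_W = (4C−1)/(4C−4) + 0.615/C = 44.385/41.385 + 0.0542 = 1.1267
τ₀ = 8FD/(πd³) = 8·780·59.0/(π·5.2³) = 368160/441.73 = 833.44 MPa
τ_max = K·τ₀ = 1.1267 × 833.44 = 939.04 MPa

939 MPa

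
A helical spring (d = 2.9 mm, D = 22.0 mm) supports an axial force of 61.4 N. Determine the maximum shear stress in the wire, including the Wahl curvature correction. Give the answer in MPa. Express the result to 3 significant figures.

169 MPa

Spring index C = D/d = 22.0/2.9 = 7.5862
K_W = (4C−1)/(4C−4) + 0.615/C = 29.345/26.345 + 0.0811 = 1.1949
τ₀ = 8FD/(πd³) = 8·61.4·22.0/(π·2.9³) = 10806.4/76.62 = 141.04 MPa
τ_max = K·τ₀ = 1.1949 × 141.04 = 168.53 MPa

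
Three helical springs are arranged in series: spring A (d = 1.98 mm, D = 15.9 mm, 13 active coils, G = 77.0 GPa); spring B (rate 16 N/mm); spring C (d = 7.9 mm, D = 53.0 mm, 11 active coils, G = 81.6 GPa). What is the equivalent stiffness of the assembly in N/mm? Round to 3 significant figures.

2.19 N/mm

k_A = Gd⁴/(8D³N_a) = (77.0×10³)(1.98⁴)/(8·15.9³·13) = 2.8309 N/mm
k_C = Gd⁴/(8D³N_a) = (81.6×10³)(7.9⁴)/(8·53.0³·11) = 24.26 N/mm
Series: 1/k_eq = 1/2.8309 + 1/16 + 1/24.26 = 0.45696; k_eq = 2.1884 N/mm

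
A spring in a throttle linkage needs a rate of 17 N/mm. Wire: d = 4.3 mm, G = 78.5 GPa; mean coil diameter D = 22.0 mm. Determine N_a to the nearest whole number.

N_a = Gd⁴/(8D³k) = (78.5×10³ × 4.3⁴)/(8 × 22.0³ × 17)
    = 2.68376e+07 / 1.44813e+06 = 18.53 → 19 coils

19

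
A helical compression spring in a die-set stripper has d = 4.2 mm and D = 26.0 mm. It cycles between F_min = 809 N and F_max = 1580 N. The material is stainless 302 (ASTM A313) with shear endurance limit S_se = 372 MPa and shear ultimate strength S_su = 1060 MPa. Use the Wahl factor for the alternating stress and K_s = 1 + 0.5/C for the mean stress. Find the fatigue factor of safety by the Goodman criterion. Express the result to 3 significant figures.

C = D/d = 26.0/4.2 = 6.1905; K_W = (4C−1)/(4C−4)+0.615/C = 1.2438; K_s = 1+0.5/C = 1.0808
F_a = (F_max−F_min)/2 = 385.5 N; F_m = (F_max+F_min)/2 = 1194.5 N
τ_a = K_W·8F_aD/(πd³) = 1.2438 × 344.5 = 428.5 MPa
τ_m = K_s·8F_mD/(πd³) = 1.0808 × 1067.5 = 1153.7 MPa
Goodman: 1/n_f = τ_a/S_se + τ_m/S_su = 428.5/372 + 1153.7/1060 = 1.15189 + 1.08838 = 2.2403
n_f = 1/2.2403 = 0.4464

0.446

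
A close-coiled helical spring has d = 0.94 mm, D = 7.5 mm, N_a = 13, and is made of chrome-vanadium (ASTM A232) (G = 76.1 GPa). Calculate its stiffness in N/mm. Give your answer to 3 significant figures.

1.35 N/mm

k = Gd⁴/(8D³N_a) = (76.1×10³ × 0.94⁴) / (8 × 7.5³ × 13)
  = 59415 / 43875 = 1.3542 N/mm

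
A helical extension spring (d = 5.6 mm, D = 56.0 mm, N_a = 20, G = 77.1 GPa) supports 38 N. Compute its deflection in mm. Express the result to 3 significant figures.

k = Gd⁴/(8D³N_a) = (77.1×10³)(5.6⁴)/(8·56.0³·20) = 2.6985 N/mm
δ = F/k = 38 / 2.6985 = 14.082 mm

14.1 mm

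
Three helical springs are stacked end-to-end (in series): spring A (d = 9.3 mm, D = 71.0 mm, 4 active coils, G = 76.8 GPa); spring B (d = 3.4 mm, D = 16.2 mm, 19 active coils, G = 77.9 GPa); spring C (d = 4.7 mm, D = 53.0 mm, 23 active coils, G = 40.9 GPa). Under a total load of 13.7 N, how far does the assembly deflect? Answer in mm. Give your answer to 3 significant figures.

19.9 mm

k_A = Gd⁴/(8D³N_a) = (76.8×10³)(9.3⁴)/(8·71.0³·4) = 50.161 N/mm
k_B = Gd⁴/(8D³N_a) = (77.9×10³)(3.4⁴)/(8·16.2³·19) = 16.109 N/mm
k_C = Gd⁴/(8D³N_a) = (40.9×10³)(4.7⁴)/(8·53.0³·23) = 0.72857 N/mm
Series: 1/k_eq = 1/50.161 + 1/16.109 + 1/0.72857 = 1.4546; k_eq = 0.68749 N/mm
δ = F/k_eq = 13.7/0.68749 = 19.928 mm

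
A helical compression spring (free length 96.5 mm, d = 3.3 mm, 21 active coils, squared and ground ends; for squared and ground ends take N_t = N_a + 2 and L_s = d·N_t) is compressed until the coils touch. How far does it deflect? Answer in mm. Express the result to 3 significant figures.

N_t = 23; L_s = 3.3·23 = 75.9 mm
δ_solid = L₀ − L_s = 96.5 − 75.9 = 20.6 mm

20.6 mm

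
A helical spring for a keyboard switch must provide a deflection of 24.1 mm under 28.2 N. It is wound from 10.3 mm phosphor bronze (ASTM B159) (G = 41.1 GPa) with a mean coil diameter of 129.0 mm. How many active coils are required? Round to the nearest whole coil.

23

Required rate k = F/δ = 28.2/24.1 = 1.1701 N/mm
N_a = Gd⁴/(8D³k) = (41.1×10³ × 10.3⁴)/(8 × 129.0³ × 1.1701)
    = 4.62584e+08 / 2.00951e+07 = 23.02 → 23 coils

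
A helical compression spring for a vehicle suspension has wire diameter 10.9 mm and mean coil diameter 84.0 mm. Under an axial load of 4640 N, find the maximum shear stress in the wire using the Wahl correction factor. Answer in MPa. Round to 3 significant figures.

Spring index C = D/d = 84.0/10.9 = 7.7064
K_W = (4C−1)/(4C−4) + 0.615/C = 29.826/26.826 + 0.0798 = 1.1916
τ₀ = 8FD/(πd³) = 8·4640·84.0/(π·10.9³) = 3.11808e+06/4068.5 = 766.4 MPa
τ_max = K·τ₀ = 1.1916 × 766.4 = 913.28 MPa

913 MPa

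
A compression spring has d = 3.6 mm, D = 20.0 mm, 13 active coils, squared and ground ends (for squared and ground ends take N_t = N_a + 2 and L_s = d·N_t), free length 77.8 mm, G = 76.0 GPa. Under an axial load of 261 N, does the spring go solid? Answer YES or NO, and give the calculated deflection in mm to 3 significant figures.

NO, δ = 17.0 mm

k = Gd⁴/(8D³N_a) = (76.0×10³)(3.6⁴)/(8·20.0³·13) = 15.343 N/mm
N_t = 15; L_s = 3.6·15 = 54 mm; δ_solid = L₀ − L_s = 77.8 − 54 = 23.8 mm
δ = F/k = 261/15.343 = 17.011 mm
δ < δ_solid → spring does not go solid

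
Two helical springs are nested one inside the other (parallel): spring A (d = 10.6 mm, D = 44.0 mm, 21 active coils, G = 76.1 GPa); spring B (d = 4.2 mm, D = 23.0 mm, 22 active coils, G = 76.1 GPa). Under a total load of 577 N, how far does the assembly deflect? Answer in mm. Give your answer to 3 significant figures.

7.38 mm

k_A = Gd⁴/(8D³N_a) = (76.1×10³)(10.6⁴)/(8·44.0³·21) = 67.134 N/mm
k_B = Gd⁴/(8D³N_a) = (76.1×10³)(4.2⁴)/(8·23.0³·22) = 11.058 N/mm
Parallel: k_eq = 67.134 + 11.058 = 78.192 N/mm
δ = F/k_eq = 577/78.192 = 7.3793 mm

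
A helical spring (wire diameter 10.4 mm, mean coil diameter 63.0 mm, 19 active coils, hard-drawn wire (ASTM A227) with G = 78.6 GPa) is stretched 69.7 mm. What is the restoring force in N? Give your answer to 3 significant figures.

k = Gd⁴/(8D³N_a) = (78.6×10³)(10.4⁴)/(8·63.0³·19) = 24.193 N/mm
F = k·δ = 24.193 × 69.7 = 1686.3 N

1690 N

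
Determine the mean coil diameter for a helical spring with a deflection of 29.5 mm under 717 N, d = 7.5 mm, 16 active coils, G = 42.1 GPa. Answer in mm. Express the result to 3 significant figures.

Required rate k = F/δ = 717/29.5 = 24.305 N/mm
D = (Gd⁴/(8N_a·k))^(1/3) = (42.1×10³·7.5⁴/(8·16·24.305))^(1/3)
  = (42817.4)^(1/3) = 34.9843 mm

35.0 mm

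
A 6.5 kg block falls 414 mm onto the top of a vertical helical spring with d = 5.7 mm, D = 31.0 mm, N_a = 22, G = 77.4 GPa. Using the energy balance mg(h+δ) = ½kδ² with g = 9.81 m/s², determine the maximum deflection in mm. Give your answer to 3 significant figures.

62.4 mm

k = Gd⁴/(8D³N_a) = (77.4×10³)(5.7⁴)/(8·31.0³·22) = 15.583 N/mm
W = mg = 6.5 × 9.81 = 63.765 N
½kδ² − Wδ − Wh = 0 → δ = (W + √(W² + 2kWh))/k
δ = (63.765 + √(4066 + 822726))/15.583 = (63.765 + 909.28)/15.583 = 62.444 mm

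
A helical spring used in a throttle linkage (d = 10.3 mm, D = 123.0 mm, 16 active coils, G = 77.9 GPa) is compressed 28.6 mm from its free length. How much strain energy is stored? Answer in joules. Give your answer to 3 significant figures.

1.51 J

k = Gd⁴/(8D³N_a) = (77.9×10³)(10.3⁴)/(8·123.0³·16) = 3.681 N/mm
U = ½kδ² = 0.5 × 3.681 × 28.6² = 1505.4 N·mm = 1.5054 J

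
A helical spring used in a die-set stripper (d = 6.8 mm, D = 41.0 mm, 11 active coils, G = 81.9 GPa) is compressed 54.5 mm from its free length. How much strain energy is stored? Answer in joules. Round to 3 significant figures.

42.9 J

k = Gd⁴/(8D³N_a) = (81.9×10³)(6.8⁴)/(8·41.0³·11) = 28.873 N/mm
U = ½kδ² = 0.5 × 28.873 × 54.5² = 42879 N·mm = 42.879 J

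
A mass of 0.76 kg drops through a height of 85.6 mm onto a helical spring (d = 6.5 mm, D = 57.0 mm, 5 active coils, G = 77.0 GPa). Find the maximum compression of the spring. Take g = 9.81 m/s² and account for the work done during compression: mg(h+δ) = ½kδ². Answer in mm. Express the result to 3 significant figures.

8.71 mm

k = Gd⁴/(8D³N_a) = (77.0×10³)(6.5⁴)/(8·57.0³·5) = 18.555 N/mm
W = mg = 0.76 × 9.81 = 7.4556 N
½kδ² − Wδ − Wh = 0 → δ = (W + √(W² + 2kWh))/k
δ = (7.4556 + √(55.586 + 23683.5))/18.555 = (7.4556 + 154.07)/18.555 = 8.7055 mm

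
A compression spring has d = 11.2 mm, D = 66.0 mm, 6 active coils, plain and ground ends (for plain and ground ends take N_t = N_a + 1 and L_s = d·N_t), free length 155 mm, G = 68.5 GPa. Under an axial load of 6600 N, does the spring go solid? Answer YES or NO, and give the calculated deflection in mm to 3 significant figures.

k = Gd⁴/(8D³N_a) = (68.5×10³)(11.2⁴)/(8·66.0³·6) = 78.107 N/mm
N_t = 7; L_s = 11.2·7 = 78.4 mm; δ_solid = L₀ − L_s = 155 − 78.4 = 76.6 mm
δ = F/k = 6600/78.107 = 84.5 mm
δ ≥ δ_solid → spring goes solid

YES, δ = 84.5 mm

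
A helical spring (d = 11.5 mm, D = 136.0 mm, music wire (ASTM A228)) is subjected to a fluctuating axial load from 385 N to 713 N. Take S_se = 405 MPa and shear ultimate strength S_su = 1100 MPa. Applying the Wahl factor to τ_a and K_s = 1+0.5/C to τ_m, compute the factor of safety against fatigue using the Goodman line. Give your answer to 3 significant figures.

4.51

C = D/d = 136.0/11.5 = 11.8261; K_W = (4C−1)/(4C−4)+0.615/C = 1.1213; K_s = 1+0.5/C = 1.0423
F_a = (F_max−F_min)/2 = 164 N; F_m = (F_max+F_min)/2 = 549 N
τ_a = K_W·8F_aD/(πd³) = 1.1213 × 37.345 = 41.874 MPa
τ_m = K_s·8F_mD/(πd³) = 1.0423 × 125.01 = 130.3 MPa
Goodman: 1/n_f = τ_a/S_se + τ_m/S_su = 41.874/405 + 130.3/1100 = 0.10339 + 0.11845 = 0.22185
n_f = 1/0.22185 = 4.508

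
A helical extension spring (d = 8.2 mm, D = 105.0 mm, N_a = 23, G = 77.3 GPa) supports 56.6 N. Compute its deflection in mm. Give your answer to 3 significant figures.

k = Gd⁴/(8D³N_a) = (77.3×10³)(8.2⁴)/(8·105.0³·23) = 1.6408 N/mm
δ = F/k = 56.6 / 1.6408 = 34.496 mm

34.5 mm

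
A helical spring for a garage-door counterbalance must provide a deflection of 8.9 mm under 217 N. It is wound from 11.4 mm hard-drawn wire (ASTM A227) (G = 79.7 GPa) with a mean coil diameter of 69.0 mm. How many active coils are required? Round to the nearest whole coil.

21

Required rate k = F/δ = 217/8.9 = 24.382 N/mm
N_a = Gd⁴/(8D³k) = (79.7×10³ × 11.4⁴)/(8 × 69.0³ × 24.382)
    = 1.3461e+09 / 6.40777e+07 = 21.01 → 21 coils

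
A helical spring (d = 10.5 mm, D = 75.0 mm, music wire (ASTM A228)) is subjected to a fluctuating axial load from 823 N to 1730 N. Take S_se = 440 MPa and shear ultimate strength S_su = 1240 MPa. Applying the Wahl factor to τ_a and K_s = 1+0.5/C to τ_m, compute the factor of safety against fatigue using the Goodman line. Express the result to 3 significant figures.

C = D/d = 75.0/10.5 = 7.1429; K_W = (4C−1)/(4C−4)+0.615/C = 1.2082; K_s = 1+0.5/C = 1.0700
F_a = (F_max−F_min)/2 = 453.5 N; F_m = (F_max+F_min)/2 = 1276.5 N
τ_a = K_W·8F_aD/(πd³) = 1.2082 × 74.819 = 90.396 MPa
τ_m = K_s·8F_mD/(πd³) = 1.0700 × 210.6 = 225.34 MPa
Goodman: 1/n_f = τ_a/S_se + τ_m/S_su = 90.396/440 + 225.34/1240 = 0.20544 + 0.18173 = 0.38717
n_f = 1/0.38717 = 2.583

2.58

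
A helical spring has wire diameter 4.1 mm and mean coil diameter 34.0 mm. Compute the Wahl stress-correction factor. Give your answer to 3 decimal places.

1.177

C = D/d = 34.0/4.1 = 8.2927
K_W = (4C−1)/(4C−4) + 0.615/C = 32.171/29.171 + 0.0742 = 1.1770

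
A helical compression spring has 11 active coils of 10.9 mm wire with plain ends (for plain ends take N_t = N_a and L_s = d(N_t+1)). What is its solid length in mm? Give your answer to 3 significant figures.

131 mm

plain ends: N_t = N_a = 11
L_s = d·(N_t+1) = 10.9 × 12 = 130.8 mm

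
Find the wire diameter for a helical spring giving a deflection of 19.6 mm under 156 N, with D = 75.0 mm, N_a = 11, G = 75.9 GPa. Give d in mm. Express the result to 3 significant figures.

Required rate k = F/δ = 156/19.6 = 7.9592 N/mm
d = (8D³N_a·k / G)^(1/4) = (8·75.0³·11·7.9592 / (75.9×10³))^0.25
  = (3893.1)^0.25 = 7.8990 mm

7.90 mm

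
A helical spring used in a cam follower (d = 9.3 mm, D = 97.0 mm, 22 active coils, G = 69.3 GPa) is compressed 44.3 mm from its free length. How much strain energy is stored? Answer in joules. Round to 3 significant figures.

k = Gd⁴/(8D³N_a) = (69.3×10³)(9.3⁴)/(8·97.0³·22) = 3.2273 N/mm
U = ½kδ² = 0.5 × 3.2273 × 44.3² = 3166.8 N·mm = 3.1668 J

3.17 J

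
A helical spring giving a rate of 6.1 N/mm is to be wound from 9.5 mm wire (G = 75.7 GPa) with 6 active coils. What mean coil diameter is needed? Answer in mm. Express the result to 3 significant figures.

D = (Gd⁴/(8N_a·k))^(1/3) = (75.7×10³·9.5⁴/(8·6·6.1))^(1/3)
  = (2.10581e+06)^(1/3) = 128.1759 mm

128 mm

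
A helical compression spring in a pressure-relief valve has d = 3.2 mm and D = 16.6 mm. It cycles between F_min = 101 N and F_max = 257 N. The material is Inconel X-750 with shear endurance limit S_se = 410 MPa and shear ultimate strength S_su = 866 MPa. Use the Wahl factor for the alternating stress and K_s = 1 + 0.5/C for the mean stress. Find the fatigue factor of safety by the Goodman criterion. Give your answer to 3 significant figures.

C = D/d = 16.6/3.2 = 5.1875; K_W = (4C−1)/(4C−4)+0.615/C = 1.2977; K_s = 1+0.5/C = 1.0964
F_a = (F_max−F_min)/2 = 78 N; F_m = (F_max+F_min)/2 = 179 N
τ_a = K_W·8F_aD/(πd³) = 1.2977 × 100.62 = 130.57 MPa
τ_m = K_s·8F_mD/(πd³) = 1.0964 × 230.91 = 253.17 MPa
Goodman: 1/n_f = τ_a/S_se + τ_m/S_su = 130.57/410 + 253.17/866 = 0.31847 + 0.29235 = 0.61082
n_f = 1/0.61082 = 1.637

1.64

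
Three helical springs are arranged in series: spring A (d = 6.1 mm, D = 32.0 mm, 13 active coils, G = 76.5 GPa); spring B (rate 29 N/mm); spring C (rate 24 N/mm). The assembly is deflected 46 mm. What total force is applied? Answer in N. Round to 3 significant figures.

425 N

k_A = Gd⁴/(8D³N_a) = (76.5×10³)(6.1⁴)/(8·32.0³·13) = 31.081 N/mm
Series: 1/k_eq = 1/31.081 + 1/29 + 1/24 = 0.10832; k_eq = 9.2316 N/mm
F = k_eq·δ = 9.2316·46 = 424.65 N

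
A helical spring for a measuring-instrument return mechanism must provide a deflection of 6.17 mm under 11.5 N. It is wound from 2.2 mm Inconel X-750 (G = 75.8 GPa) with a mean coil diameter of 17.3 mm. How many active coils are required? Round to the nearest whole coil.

23

Required rate k = F/δ = 11.5/6.17 = 1.8639 N/mm
N_a = Gd⁴/(8D³k) = (75.8×10³ × 2.2⁴)/(8 × 17.3³ × 1.8639)
    = 1.77566e+06 / 77204.2 = 23 → 23 coils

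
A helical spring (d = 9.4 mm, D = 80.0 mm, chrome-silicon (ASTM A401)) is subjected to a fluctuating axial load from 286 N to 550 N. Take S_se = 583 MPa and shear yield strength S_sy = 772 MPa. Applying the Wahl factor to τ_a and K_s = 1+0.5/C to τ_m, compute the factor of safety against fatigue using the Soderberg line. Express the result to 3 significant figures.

C = D/d = 80.0/9.4 = 8.5106; K_W = (4C−1)/(4C−4)+0.615/C = 1.1721; K_s = 1+0.5/C = 1.0588
F_a = (F_max−F_min)/2 = 132 N; F_m = (F_max+F_min)/2 = 418 N
τ_a = K_W·8F_aD/(πd³) = 1.1721 × 32.376 = 37.948 MPa
τ_m = K_s·8F_mD/(πd³) = 1.0588 × 102.52 = 108.55 MPa
Soderberg: 1/n_f = τ_a/S_se + τ_m/S_sy = 37.948/583 + 108.55/772 = 0.06509 + 0.14060 = 0.2057
n_f = 1/0.2057 = 4.862

4.86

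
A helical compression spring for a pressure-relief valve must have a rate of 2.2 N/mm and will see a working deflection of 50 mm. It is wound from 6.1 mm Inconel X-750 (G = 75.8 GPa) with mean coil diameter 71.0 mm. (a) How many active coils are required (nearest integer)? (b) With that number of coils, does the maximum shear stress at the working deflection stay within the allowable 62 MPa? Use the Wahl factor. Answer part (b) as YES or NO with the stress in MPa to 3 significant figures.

(a) 17 coils; (b) NO, τ_max = 96.5 MPa

N_a = Gd⁴/(8D³k) = (75.8×10³)(6.1⁴)/(8·71.0³·2.2) = 16.66 → N_a = 17
Actual rate k = Gd⁴/(8D³·17) = 2.1561 N/mm
Working load F = kδ = 2.1561·50 = 107.81 N
C = 71.0/6.1 = 11.6393; K_W = (4C−1)/(4C−4)+0.615/C = 1.1233
τ_max = K_W·8FD/(πd³) = 1.1233·85.872 = 96.463 MPa
τ_max > 62 MPa → exceeds allowable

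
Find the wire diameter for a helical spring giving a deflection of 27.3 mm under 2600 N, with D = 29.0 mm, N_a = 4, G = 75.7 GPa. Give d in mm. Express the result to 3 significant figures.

Required rate k = F/δ = 2600/27.3 = 95.238 N/mm
d = (8D³N_a·k / G)^(1/4) = (8·29.0³·4·95.238 / (75.7×10³))^0.25
  = (981.88)^0.25 = 5.5978 mm

5.60 mm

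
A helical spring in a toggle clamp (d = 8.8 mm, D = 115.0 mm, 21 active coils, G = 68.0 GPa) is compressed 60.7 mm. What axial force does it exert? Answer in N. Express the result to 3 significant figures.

k = Gd⁴/(8D³N_a) = (68.0×10³)(8.8⁴)/(8·115.0³·21) = 1.596 N/mm
F = k·δ = 1.596 × 60.7 = 96.878 N

96.9 N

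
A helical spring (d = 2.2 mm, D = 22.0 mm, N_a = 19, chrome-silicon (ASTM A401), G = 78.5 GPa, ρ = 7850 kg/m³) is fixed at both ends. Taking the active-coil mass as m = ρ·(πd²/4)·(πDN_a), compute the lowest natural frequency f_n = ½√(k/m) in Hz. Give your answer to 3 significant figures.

k = Gd⁴/(8D³N_a) = (78.5×10³)(2.2⁴)/(8·22.0³·19) = 1.1362 N/mm = 1136.2 N/m
Wire length L = πDN_a = π·22.0·19 = 1313.2 mm
m = ρ·(πd²/4)·L = 7850 × 3.8013×10⁻⁶ m² × 1.3132 m = 0.039186 kg
f_n = ½√(k/m) = 0.5·√(1136.2/0.039186) = 0.5·√(28995) = 85.139 Hz

85.1 Hz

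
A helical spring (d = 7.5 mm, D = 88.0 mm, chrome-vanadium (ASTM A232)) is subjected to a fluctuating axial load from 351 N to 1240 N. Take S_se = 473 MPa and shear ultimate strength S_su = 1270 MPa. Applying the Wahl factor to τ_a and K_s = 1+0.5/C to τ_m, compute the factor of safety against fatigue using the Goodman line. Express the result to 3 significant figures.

C = D/d = 88.0/7.5 = 11.7333; K_W = (4C−1)/(4C−4)+0.615/C = 1.1223; K_s = 1+0.5/C = 1.0426
F_a = (F_max−F_min)/2 = 444.5 N; F_m = (F_max+F_min)/2 = 795.5 N
τ_a = K_W·8F_aD/(πd³) = 1.1223 × 236.11 = 264.98 MPa
τ_m = K_s·8F_mD/(πd³) = 1.0426 × 422.55 = 440.56 MPa
Goodman: 1/n_f = τ_a/S_se + τ_m/S_su = 264.98/473 + 440.56/1270 = 0.56022 + 0.34690 = 0.90711
n_f = 1/0.90711 = 1.102

1.10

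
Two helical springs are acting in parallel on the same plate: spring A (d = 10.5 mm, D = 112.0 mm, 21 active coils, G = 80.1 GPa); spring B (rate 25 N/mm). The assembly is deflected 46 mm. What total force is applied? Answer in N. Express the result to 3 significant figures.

1340 N

k_A = Gd⁴/(8D³N_a) = (80.1×10³)(10.5⁴)/(8·112.0³·21) = 4.125 N/mm
Parallel: k_eq = 4.125 + 25 = 29.125 N/mm
F = k_eq·δ = 29.125·46 = 1339.8 N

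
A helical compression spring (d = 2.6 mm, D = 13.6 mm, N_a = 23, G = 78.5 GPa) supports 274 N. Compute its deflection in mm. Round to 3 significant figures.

k = Gd⁴/(8D³N_a) = (78.5×10³)(2.6⁴)/(8·13.6³·23) = 7.7505 N/mm
δ = F/k = 274 / 7.7505 = 35.353 mm

35.4 mm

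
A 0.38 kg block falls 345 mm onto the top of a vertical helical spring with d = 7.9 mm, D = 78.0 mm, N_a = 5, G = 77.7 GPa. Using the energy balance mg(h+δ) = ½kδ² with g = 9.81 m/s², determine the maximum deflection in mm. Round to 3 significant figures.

12.9 mm

k = Gd⁴/(8D³N_a) = (77.7×10³)(7.9⁴)/(8·78.0³·5) = 15.944 N/mm
W = mg = 0.38 × 9.81 = 3.7278 N
½kδ² − Wδ − Wh = 0 → δ = (W + √(W² + 2kWh))/k
δ = (3.7278 + √(13.896 + 41009.8))/15.944 = (3.7278 + 202.54)/15.944 = 12.938 mm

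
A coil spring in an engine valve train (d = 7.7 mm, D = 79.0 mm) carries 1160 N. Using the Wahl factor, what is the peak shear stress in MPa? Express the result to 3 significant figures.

Spring index C = D/d = 79.0/7.7 = 10.2597
K_W = (4C−1)/(4C−4) + 0.615/C = 40.039/37.039 + 0.0599 = 1.1409
τ₀ = 8FD/(πd³) = 8·1160·79.0/(π·7.7³) = 733120/1434.2 = 511.16 MPa
τ_max = K·τ₀ = 1.1409 × 511.16 = 583.2 MPa

583 MPa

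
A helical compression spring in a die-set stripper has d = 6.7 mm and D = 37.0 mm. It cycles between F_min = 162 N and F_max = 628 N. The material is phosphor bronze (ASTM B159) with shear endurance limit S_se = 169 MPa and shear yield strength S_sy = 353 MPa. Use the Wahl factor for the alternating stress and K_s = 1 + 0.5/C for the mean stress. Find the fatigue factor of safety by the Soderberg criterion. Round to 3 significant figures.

C = D/d = 37.0/6.7 = 5.5224; K_W = (4C−1)/(4C−4)+0.615/C = 1.2772; K_s = 1+0.5/C = 1.0905
F_a = (F_max−F_min)/2 = 233 N; F_m = (F_max+F_min)/2 = 395 N
τ_a = K_W·8F_aD/(πd³) = 1.2772 × 72.992 = 93.225 MPa
τ_m = K_s·8F_mD/(πd³) = 1.0905 × 123.74 = 134.94 MPa
Soderberg: 1/n_f = τ_a/S_se + τ_m/S_sy = 93.225/169 + 134.94/353 = 0.55163 + 0.38228 = 0.93391
n_f = 1/0.93391 = 1.071

1.07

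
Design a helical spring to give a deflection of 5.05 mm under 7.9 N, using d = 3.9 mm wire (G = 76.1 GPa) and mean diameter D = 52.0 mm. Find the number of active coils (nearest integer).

Required rate k = F/δ = 7.9/5.05 = 1.5644 N/mm
N_a = Gd⁴/(8D³k) = (76.1×10³ × 3.9⁴)/(8 × 52.0³ × 1.5644)
    = 1.76053e+07 / 1.75969e+06 = 10 → 10 coils

10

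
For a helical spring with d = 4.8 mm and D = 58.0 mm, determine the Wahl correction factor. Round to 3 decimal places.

1.119

C = D/d = 58.0/4.8 = 12.0833
K_W = (4C−1)/(4C−4) + 0.615/C = 47.333/44.333 + 0.0509 = 1.1186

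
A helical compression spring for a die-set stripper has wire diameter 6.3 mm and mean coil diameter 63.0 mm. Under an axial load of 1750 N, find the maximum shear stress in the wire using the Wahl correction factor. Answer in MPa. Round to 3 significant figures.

1290 MPa

Spring index C = D/d = 63.0/6.3 = 10.0000
K_W = (4C−1)/(4C−4) + 0.615/C = 39.000/36.000 + 0.0615 = 1.1448
τ₀ = 8FD/(πd³) = 8·1750·63.0/(π·6.3³) = 882000/785.55 = 1122.8 MPa
τ_max = K·τ₀ = 1.1448 × 1122.8 = 1285.4 MPa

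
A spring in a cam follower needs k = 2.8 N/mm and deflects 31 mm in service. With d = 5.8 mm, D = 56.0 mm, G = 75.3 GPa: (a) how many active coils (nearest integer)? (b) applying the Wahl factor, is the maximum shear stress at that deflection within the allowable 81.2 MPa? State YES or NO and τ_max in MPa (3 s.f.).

(a) 22 coils; (b) YES, τ_max = 71.9 MPa

N_a = Gd⁴/(8D³k) = (75.3×10³)(5.8⁴)/(8·56.0³·2.8) = 21.66 → N_a = 22
Actual rate k = Gd⁴/(8D³·22) = 2.757 N/mm
Working load F = kδ = 2.757·31 = 85.466 N
C = 56.0/5.8 = 9.6552; K_W = (4C−1)/(4C−4)+0.615/C = 1.1503
τ_max = K_W·8FD/(πd³) = 1.1503·62.465 = 71.856 MPa
τ_max ≤ 81.2 MPa → acceptable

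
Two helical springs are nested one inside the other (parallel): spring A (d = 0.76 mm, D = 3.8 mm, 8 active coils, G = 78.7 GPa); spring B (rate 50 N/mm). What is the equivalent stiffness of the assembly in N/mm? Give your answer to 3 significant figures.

57.5 N/mm

k_A = Gd⁴/(8D³N_a) = (78.7×10³)(0.76⁴)/(8·3.8³·8) = 7.4765 N/mm
Parallel: k_eq = 7.4765 + 50 = 57.477 N/mm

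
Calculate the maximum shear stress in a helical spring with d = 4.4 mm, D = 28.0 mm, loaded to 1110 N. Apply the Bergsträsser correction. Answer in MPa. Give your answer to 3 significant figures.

Spring index C = D/d = 28.0/4.4 = 6.3636
K_B = (4C+2)/(4C−3) = 27.455/22.455 = 1.2227
τ₀ = 8FD/(πd³) = 8·1110·28.0/(π·4.4³) = 248640/267.61 = 929.1 MPa
τ_max = K·τ₀ = 1.2227 × 929.1 = 1136 MPa

1140 MPa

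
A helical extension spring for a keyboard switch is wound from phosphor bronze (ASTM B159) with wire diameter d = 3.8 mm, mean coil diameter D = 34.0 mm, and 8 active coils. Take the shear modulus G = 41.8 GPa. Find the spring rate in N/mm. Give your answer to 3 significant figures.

3.46 N/mm

k = Gd⁴/(8D³N_a) = (41.8×10³ × 3.8⁴) / (8 × 34.0³ × 8)
  = 8.71587e+06 / 2.51546e+06 = 3.4649 N/mm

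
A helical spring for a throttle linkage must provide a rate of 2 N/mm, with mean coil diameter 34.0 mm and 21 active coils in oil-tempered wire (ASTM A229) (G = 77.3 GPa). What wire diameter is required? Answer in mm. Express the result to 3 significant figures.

3.62 mm

d = (8D³N_a·k / G)^(1/4) = (8·34.0³·21·2 / (77.3×10³))^0.25
  = (170.84)^0.25 = 3.6153 mm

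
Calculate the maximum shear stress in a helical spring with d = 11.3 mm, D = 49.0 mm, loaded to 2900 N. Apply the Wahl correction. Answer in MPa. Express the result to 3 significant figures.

Spring index C = D/d = 49.0/11.3 = 4.3363
K_W = (4C−1)/(4C−4) + 0.615/C = 16.345/13.345 + 0.1418 = 1.3666
τ₀ = 8FD/(πd³) = 8·2900·49.0/(π·11.3³) = 1.1368e+06/4533 = 250.78 MPa
τ_max = K·τ₀ = 1.3666 × 250.78 = 342.73 MPa

343 MPa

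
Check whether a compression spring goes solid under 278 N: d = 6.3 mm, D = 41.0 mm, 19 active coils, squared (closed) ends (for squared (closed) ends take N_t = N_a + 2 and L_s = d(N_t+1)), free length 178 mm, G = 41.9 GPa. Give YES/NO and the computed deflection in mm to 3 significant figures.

k = Gd⁴/(8D³N_a) = (41.9×10³)(6.3⁴)/(8·41.0³·19) = 6.3006 N/mm
N_t = 21; L_s = 6.3·22 = 138.6 mm; δ_solid = L₀ − L_s = 178 − 138.6 = 39.4 mm
δ = F/k = 278/6.3006 = 44.123 mm
δ ≥ δ_solid → spring goes solid

YES, δ = 44.1 mm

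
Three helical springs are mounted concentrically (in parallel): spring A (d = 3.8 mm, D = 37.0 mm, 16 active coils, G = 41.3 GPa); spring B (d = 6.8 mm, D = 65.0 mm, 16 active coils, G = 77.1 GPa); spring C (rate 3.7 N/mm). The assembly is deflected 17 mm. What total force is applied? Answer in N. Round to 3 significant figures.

165 N

k_A = Gd⁴/(8D³N_a) = (41.3×10³)(3.8⁴)/(8·37.0³·16) = 1.3282 N/mm
k_B = Gd⁴/(8D³N_a) = (77.1×10³)(6.8⁴)/(8·65.0³·16) = 4.6896 N/mm
Parallel: k_eq = 1.3282 + 4.6896 + 3.7 = 9.7179 N/mm
F = k_eq·δ = 9.7179·17 = 165.2 N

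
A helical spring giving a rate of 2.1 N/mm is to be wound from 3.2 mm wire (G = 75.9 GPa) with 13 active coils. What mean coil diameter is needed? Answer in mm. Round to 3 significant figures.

D = (Gd⁴/(8N_a·k))^(1/3) = (75.9×10³·3.2⁴/(8·13·2.1))^(1/3)
  = (36440.9)^(1/3) = 33.1535 mm

33.2 mm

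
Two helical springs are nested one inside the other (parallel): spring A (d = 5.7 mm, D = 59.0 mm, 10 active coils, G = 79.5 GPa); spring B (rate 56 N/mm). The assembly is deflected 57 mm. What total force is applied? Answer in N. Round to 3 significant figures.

3480 N

k_A = Gd⁴/(8D³N_a) = (79.5×10³)(5.7⁴)/(8·59.0³·10) = 5.1076 N/mm
Parallel: k_eq = 5.1076 + 56 = 61.108 N/mm
F = k_eq·δ = 61.108·57 = 3483.1 N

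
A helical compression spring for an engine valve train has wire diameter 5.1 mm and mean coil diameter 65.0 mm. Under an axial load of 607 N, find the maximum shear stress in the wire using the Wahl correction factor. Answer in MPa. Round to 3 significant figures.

842 MPa

Spring index C = D/d = 65.0/5.1 = 12.7451
K_W = (4C−1)/(4C−4) + 0.615/C = 49.980/46.980 + 0.0483 = 1.1121
τ₀ = 8FD/(πd³) = 8·607·65.0/(π·5.1³) = 315640/416.74 = 757.41 MPa
τ_max = K·τ₀ = 1.1121 × 757.41 = 842.32 MPa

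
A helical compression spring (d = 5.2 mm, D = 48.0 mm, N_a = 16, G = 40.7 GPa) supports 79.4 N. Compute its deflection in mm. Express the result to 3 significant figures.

k = Gd⁴/(8D³N_a) = (40.7×10³)(5.2⁴)/(8·48.0³·16) = 2.1022 N/mm
δ = F/k = 79.4 / 2.1022 = 37.77 mm

37.8 mm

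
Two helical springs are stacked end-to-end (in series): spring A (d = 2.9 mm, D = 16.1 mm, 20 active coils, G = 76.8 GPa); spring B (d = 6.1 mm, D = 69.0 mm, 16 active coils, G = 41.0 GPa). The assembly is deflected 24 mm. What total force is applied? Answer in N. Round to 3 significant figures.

27.8 N

k_A = Gd⁴/(8D³N_a) = (76.8×10³)(2.9⁴)/(8·16.1³·20) = 8.135 N/mm
k_B = Gd⁴/(8D³N_a) = (41.0×10³)(6.1⁴)/(8·69.0³·16) = 1.35 N/mm
Series: 1/k_eq = 1/8.135 + 1/1.35 = 0.86365; k_eq = 1.1579 N/mm
F = k_eq·δ = 1.1579·24 = 27.789 N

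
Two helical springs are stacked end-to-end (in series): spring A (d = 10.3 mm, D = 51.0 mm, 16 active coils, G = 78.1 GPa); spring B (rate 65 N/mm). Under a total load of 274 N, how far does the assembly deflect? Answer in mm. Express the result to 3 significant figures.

9.51 mm

k_A = Gd⁴/(8D³N_a) = (78.1×10³)(10.3⁴)/(8·51.0³·16) = 51.77 N/mm
Series: 1/k_eq = 1/51.77 + 1/65 = 0.034701; k_eq = 28.818 N/mm
δ = F/k_eq = 274/28.818 = 9.508 mm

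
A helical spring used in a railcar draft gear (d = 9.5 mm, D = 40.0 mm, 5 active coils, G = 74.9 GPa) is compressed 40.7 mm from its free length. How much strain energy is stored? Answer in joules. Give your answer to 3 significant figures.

k = Gd⁴/(8D³N_a) = (74.9×10³)(9.5⁴)/(8·40.0³·5) = 238.31 N/mm
U = ½kδ² = 0.5 × 238.31 × 40.7² = 1.9738e+05 N·mm = 197.38 J

197 J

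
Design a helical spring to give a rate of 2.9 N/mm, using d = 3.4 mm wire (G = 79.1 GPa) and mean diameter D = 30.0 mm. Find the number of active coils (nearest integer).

N_a = Gd⁴/(8D³k) = (79.1×10³ × 3.4⁴)/(8 × 30.0³ × 2.9)
    = 1.05704e+07 / 626400 = 16.87 → 17 coils

17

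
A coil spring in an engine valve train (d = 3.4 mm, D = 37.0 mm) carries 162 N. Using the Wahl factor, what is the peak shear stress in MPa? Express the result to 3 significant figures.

440 MPa

Spring index C = D/d = 37.0/3.4 = 10.8824
K_W = (4C−1)/(4C−4) + 0.615/C = 42.529/39.529 + 0.0565 = 1.1324
τ₀ = 8FD/(πd³) = 8·162·37.0/(π·3.4³) = 47952/123.48 = 388.35 MPa
τ_max = K·τ₀ = 1.1324 × 388.35 = 439.77 MPa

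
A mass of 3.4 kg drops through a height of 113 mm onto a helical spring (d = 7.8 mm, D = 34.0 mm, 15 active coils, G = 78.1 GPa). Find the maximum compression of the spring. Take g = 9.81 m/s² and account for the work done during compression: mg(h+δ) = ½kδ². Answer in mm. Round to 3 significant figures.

k = Gd⁴/(8D³N_a) = (78.1×10³)(7.8⁴)/(8·34.0³·15) = 61.293 N/mm
W = mg = 3.4 × 9.81 = 33.354 N
½kδ² − Wδ − Wh = 0 → δ = (W + √(W² + 2kWh))/k
δ = (33.354 + √(1112.5 + 462027))/61.293 = (33.354 + 680.54)/61.293 = 11.647 mm

11.6 mm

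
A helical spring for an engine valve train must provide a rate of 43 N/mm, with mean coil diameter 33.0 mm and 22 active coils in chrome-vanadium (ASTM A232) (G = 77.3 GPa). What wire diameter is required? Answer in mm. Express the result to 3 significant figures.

d = (8D³N_a·k / G)^(1/4) = (8·33.0³·22·43 / (77.3×10³))^0.25
  = (3518.4)^0.25 = 7.7017 mm

7.70 mm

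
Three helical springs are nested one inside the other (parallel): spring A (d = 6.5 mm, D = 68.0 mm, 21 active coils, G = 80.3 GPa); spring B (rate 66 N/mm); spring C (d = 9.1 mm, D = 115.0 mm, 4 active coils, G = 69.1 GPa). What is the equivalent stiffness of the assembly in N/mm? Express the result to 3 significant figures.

78.4 N/mm

k_A = Gd⁴/(8D³N_a) = (80.3×10³)(6.5⁴)/(8·68.0³·21) = 2.7135 N/mm
k_C = Gd⁴/(8D³N_a) = (69.1×10³)(9.1⁴)/(8·115.0³·4) = 9.7364 N/mm
Parallel: k_eq = 2.7135 + 66 + 9.7364 = 78.45 N/mm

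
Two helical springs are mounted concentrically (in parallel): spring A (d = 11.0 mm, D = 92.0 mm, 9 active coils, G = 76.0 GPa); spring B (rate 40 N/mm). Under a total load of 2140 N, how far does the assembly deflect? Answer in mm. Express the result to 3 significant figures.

35.8 mm

k_A = Gd⁴/(8D³N_a) = (76.0×10³)(11.0⁴)/(8·92.0³·9) = 19.847 N/mm
Parallel: k_eq = 19.847 + 40 = 59.847 N/mm
δ = F/k_eq = 2140/59.847 = 35.758 mm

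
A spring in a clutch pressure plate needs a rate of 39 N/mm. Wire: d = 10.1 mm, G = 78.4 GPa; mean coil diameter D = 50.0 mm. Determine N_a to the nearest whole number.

N_a = Gd⁴/(8D³k) = (78.4×10³ × 10.1⁴)/(8 × 50.0³ × 39)
    = 8.15834e+08 / 3.9e+07 = 20.92 → 21 coils

21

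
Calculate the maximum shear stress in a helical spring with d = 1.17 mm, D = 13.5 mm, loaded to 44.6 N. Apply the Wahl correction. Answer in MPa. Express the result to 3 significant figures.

1080 MPa

Spring index C = D/d = 13.5/1.17 = 11.5385
K_W = (4C−1)/(4C−4) + 0.615/C = 45.154/42.154 + 0.0533 = 1.1245
τ₀ = 8FD/(πd³) = 8·44.6·13.5/(π·1.17³) = 4816.8/5.0316 = 957.31 MPa
τ_max = K·τ₀ = 1.1245 × 957.31 = 1076.5 MPa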